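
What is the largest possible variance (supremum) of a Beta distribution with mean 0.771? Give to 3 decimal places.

Var = μ(1−μ)/(α+β+1), which approaches μ(1−μ) as α+β → 0.
So the supremum is μ(1−μ) = 0.771×0.229 = 0.177.

0.177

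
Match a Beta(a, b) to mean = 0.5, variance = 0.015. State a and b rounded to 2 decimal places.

a = 7.83, b = 7.83

Write ν = a+b; then a = μν and Var = μ(1−μ)/(ν+1).
ν = μ(1−μ)/Var − 1 = 0.25/0.015 − 1 = 15.6667.
a = 0.5·15.6667 = 7.83, b = 0.5·15.6667 = 7.83.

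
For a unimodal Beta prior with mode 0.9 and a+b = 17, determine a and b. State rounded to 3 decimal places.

For a,b>1 the mode is (a−1)/(a+b−2), so a = mode·(κ−2)+1 = 0.9×15+1 = 14.500.
And b = (1−mode)·(κ−2)+1 = 0.1×15+1 = 2.500.

a = 14.500, b = 2.500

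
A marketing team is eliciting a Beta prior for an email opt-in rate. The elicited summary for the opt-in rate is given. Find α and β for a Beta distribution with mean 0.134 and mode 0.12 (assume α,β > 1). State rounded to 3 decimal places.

α = 7.274, β = 47.011

With s = α+β: μ = α/s and mode = (α−1)/(s−2). Eliminating α = μs,
μs − 1 = m(s−2) ⇒ s(μ−m) = 1−2m ⇒ s = 0.76/0.014 = 54.2857.
So α = μs = 7.274, β = (1−μ)s = 47.011.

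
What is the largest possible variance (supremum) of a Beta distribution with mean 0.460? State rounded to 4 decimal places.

0.2484

For fixed mean μ the Beta variance is μ(1−μ)/(α+β+1), increasing as α+β decreases.
Its least upper bound (not attained) is μ(1−μ) = 0.460·0.540 = 0.2484.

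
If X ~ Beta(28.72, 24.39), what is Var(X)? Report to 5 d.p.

0.00459

α+β = 53.11 and αβ = 700.4808, so Var = αβ/[(α+β)²(α+β+1)] = 700.4808/152626.567331 = 0.00459.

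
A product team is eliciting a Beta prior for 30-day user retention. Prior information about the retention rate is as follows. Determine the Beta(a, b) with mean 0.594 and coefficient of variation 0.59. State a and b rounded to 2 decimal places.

σ = CV·μ = 0.59×0.594 = 0.35046, so σ² = 0.122822.
s+1 = μ(1−μ)/σ² = 0.241164/0.122822 = 1.9635, so s = a+b = 0.9635.
a = μs = 0.57, b = (1−μ)s = 0.39.

a = 0.57, b = 0.39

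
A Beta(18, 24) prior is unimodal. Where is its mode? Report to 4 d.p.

The density x^(α−1)(1−x)^(β−1) is maximised at (α−1)/(α+β−2) = 17/40 = 0.4250.

0.4250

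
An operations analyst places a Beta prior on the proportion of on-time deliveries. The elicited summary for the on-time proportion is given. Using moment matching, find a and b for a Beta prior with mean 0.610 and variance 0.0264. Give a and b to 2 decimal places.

a = 4.89, b = 3.12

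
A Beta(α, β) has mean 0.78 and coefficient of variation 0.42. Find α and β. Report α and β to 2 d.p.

α = 0.47, β = 0.13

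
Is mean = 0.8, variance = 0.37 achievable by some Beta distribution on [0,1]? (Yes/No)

A Beta with mean μ has variance μ(1−μ)/(α+β+1) < μ(1−μ).
Here μ(1−μ) = 0.8×0.2 = 0.16, and 0.37 ≥ 0.16.

No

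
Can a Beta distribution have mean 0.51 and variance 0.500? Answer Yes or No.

A Beta with mean μ has variance μ(1−μ)/(α+β+1) < μ(1−μ).
Here μ(1−μ) = 0.51×0.49 = 0.2499, and 0.500 ≥ 0.2499.

No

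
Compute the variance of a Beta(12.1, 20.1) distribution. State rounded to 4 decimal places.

α+β = 32.2 and αβ = 243.21, so Var = αβ/[(α+β)²(α+β+1)] = 243.21/34423.088 = 0.0071.

0.0071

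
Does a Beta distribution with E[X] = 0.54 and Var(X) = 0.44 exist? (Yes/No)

No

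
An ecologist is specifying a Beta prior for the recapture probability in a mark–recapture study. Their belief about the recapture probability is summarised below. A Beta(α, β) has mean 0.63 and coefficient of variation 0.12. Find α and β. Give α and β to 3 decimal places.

σ = CV·μ = 0.12×0.63 = 0.07560, so σ² = 0.005715.
s+1 = μ(1−μ)/σ² = 0.2331/0.005715 = 40.7848, so s = α+β = 39.7848.
α = μs = 25.064, β = (1−μ)s = 14.720.

α = 25.064, β = 14.720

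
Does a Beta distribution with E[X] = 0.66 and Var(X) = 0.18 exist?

A Beta with mean μ has variance μ(1−μ)/(α+β+1) < μ(1−μ).
Here μ(1−μ) = 0.66×0.34 = 0.2244, and 0.18 < 0.2244.

Yes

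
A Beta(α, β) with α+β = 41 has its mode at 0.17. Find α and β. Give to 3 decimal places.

Since the density peak of Beta(α,β) is at (α−1)/(α+β−2),
α = 1 + 0.17(41−2) = 7.630 and β = 41 − 7.630 = 33.370.

α = 7.630, β = 33.370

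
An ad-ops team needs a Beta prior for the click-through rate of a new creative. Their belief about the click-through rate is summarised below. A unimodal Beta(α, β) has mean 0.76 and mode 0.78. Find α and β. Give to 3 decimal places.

α = 21.280, β = 6.720

Let s = α+β. Mean gives α = μs = 0.76s; mode gives (α−1)/(s−2) = 0.78.
Substituting: 0.76s − 1 = 0.78(s−2) = 0.78s − 1.56, so -0.02s = -0.56 and s = 28.0000.
Then α = 0.76×28.0000 = 21.280 and β = s−α = 6.720.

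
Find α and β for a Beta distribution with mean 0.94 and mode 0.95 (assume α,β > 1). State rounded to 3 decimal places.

α = 84.600, β = 5.400

Let s = α+β. Mean gives α = μs = 0.94s; mode gives (α−1)/(s−2) = 0.95.
Substituting: 0.94s − 1 = 0.95(s−2) = 0.95s − 1.90, so -0.01s = -0.90 and s = 90.0000.
Then α = 0.94×90.0000 = 84.600 and β = s−α = 5.400.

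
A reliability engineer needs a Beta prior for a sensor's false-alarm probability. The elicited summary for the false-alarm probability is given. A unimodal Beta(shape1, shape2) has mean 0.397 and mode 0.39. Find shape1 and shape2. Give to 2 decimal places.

With s = shape1+shape2: μ = shape1/s and mode = (shape1−1)/(s−2). Eliminating shape1 = μs,
μs − 1 = m(s−2) ⇒ s(μ−m) = 1−2m ⇒ s = 0.22/0.007 = 31.4286.
So shape1 = μs = 12.48, shape2 = (1−μ)s = 18.95.

shape1 = 12.48, shape2 = 18.95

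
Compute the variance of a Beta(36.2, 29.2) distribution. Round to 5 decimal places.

0.00372

μ = 36.2/65.4 = 0.553517; Var = μ(1−μ)/(α+β+1) = 0.2471360/66.4 = 0.00372.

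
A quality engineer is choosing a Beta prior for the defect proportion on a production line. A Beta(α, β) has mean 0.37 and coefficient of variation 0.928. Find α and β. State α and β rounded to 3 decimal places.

α = 0.362, β = 0.616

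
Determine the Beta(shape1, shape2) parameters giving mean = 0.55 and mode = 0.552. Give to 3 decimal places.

shape1 = 28.600, shape2 = 23.400

With s = shape1+shape2: μ = shape1/s and mode = (shape1−1)/(s−2). Eliminating shape1 = μs,
μs − 1 = m(s−2) ⇒ s(μ−m) = 1−2m ⇒ s = -0.104/-0.002 = 52.0000.
So shape1 = μs = 28.600, shape2 = (1−μ)s = 23.400.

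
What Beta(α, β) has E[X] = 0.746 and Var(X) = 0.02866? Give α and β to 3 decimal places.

Let s = α+β. The Beta variance is μ(1−μ)/(s+1).
So s+1 = μ(1−μ)/σ² = (0.746×0.254)/0.02866 = 0.189484/0.02866 = 6.6114, giving s = 5.6114.
Then α = μs = 0.746×5.6114 = 4.186 and β = (1−μ)s = 0.254×5.6114 = 1.425.

α = 4.186, β = 1.425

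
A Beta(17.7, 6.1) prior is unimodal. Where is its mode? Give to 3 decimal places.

With α,β > 1, mode = (α−1)/(α+β−2) = 16.7/21.8 = 0.766.

0.766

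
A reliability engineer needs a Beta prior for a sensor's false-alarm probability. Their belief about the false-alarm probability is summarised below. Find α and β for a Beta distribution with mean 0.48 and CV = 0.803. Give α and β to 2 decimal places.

σ = CV·μ = 0.803×0.48 = 0.38544, so σ² = 0.148564.
s+1 = μ(1−μ)/σ² = 0.2496/0.148564 = 1.6801, so s = α+β = 0.6801.
α = μs = 0.33, β = (1−μ)s = 0.35.

α = 0.33, β = 0.35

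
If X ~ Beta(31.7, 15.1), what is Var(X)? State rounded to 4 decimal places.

0.0046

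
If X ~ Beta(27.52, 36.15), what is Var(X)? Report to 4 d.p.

0.0038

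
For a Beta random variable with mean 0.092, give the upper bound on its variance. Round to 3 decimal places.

Var = μ(1−μ)/(α+β+1), which approaches μ(1−μ) as α+β → 0.
So the supremum is μ(1−μ) = 0.092×0.908 = 0.084.

0.084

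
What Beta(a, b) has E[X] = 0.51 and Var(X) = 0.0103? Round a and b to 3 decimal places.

By moment matching, a+b = μ(1−μ)/σ² − 1 = (0.51·0.49)/0.0103 − 1 = 24.2621 − 1 = 23.2621.
Since a/(a+b) = μ, a = 0.51·23.2621 = 11.864 and b = 0.49·23.2621 = 11.398.

a = 11.864, b = 11.398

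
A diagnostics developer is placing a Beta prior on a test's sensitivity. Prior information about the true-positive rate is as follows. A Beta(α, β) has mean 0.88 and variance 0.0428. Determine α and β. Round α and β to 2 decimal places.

α = 1.29, β = 0.18

Let s = α+β. The Beta variance is μ(1−μ)/(s+1).
So s+1 = μ(1−μ)/σ² = (0.88×0.12)/0.0428 = 0.1056/0.0428 = 2.4673, giving s = 1.4673.
Then α = μs = 0.88×1.4673 = 1.29 and β = (1−μ)s = 0.12×1.4673 = 0.18.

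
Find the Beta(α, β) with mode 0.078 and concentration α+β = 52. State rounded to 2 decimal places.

α = 4.90, β = 47.10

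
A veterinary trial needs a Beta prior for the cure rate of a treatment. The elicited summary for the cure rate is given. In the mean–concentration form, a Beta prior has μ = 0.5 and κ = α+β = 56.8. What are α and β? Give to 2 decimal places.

α = μκ = 0.5×56.8 = 28.40 and β = (1−μ)κ = 0.5×56.8 = 28.40.

α = 28.40, β = 28.40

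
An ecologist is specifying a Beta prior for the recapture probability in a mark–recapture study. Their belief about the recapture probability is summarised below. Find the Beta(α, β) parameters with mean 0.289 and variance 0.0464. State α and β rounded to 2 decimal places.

Write ν = α+β; then α = μν and Var = μ(1−μ)/(ν+1).
ν = μ(1−μ)/Var − 1 = 0.205479/0.0464 − 1 = 3.4284.
α = 0.289·3.4284 = 0.99, β = 0.711·3.4284 = 2.44.

α = 0.99, β = 2.44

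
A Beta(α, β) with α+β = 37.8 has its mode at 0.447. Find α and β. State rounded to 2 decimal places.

α = 17.00, β = 20.80

For α,β>1 the mode is (α−1)/(α+β−2), so α = mode·(κ−2)+1 = 0.447×35.8+1 = 17.00.
And β = (1−mode)·(κ−2)+1 = 0.553×35.8+1 = 20.80.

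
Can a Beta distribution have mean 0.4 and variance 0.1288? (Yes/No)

A Beta with mean μ has variance μ(1−μ)/(α+β+1) < μ(1−μ).
Here μ(1−μ) = 0.4×0.6 = 0.24, and 0.1288 < 0.24.

Yes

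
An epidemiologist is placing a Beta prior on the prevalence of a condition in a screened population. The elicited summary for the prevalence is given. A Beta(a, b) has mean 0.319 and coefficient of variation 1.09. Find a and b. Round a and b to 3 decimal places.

a = 0.254, b = 0.543

Var = (CV·μ)² = (1.09×0.319)² = 0.120902.
a+b = μ(1−μ)/Var − 1 = 0.217239/0.120902 − 1 = 0.7968.
Thus a = 0.319·0.7968 = 0.254 and b = 0.681·0.7968 = 0.543.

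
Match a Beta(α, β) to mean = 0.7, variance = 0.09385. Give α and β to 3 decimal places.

Write ν = α+β; then α = μν and Var = μ(1−μ)/(ν+1).
ν = μ(1−μ)/Var − 1 = 0.21/0.09385 − 1 = 1.2376.
α = 0.7·1.2376 = 0.866, β = 0.3·1.2376 = 0.371.

α = 0.866, β = 0.371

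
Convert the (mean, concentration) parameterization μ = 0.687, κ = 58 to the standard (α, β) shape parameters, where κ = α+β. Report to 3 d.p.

α = 39.846, β = 18.154

Split κ in proportion μ : (1−μ): α = 0.687·58 = 39.846, β = 58 − 39.846 = 18.154.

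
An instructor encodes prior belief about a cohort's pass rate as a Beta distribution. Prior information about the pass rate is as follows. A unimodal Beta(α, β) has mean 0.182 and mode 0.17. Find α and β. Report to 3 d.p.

Let s = α+β. Mean gives α = μs = 0.182s; mode gives (α−1)/(s−2) = 0.17.
Substituting: 0.182s − 1 = 0.17(s−2) = 0.17s − 0.34, so 0.012s = 0.66 and s = 55.0000.
Then α = 0.182×55.0000 = 10.010 and β = s−α = 44.990.

α = 10.010, β = 44.990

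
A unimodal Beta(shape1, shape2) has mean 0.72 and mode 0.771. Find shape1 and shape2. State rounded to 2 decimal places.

shape1 = 7.65, shape2 = 2.98

With s = shape1+shape2: μ = shape1/s and mode = (shape1−1)/(s−2). Eliminating shape1 = μs,
μs − 1 = m(s−2) ⇒ s(μ−m) = 1−2m ⇒ s = -0.542/-0.051 = 10.6275.
So shape1 = μs = 7.65, shape2 = (1−μ)s = 2.98.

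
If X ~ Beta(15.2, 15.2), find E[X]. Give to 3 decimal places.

0.500

E[X] = α/(α+β) = 15.2/30.4 = 0.500.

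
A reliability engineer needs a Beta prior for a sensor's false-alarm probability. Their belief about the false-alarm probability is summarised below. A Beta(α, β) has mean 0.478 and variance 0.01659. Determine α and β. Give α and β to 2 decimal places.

Let s = α+β. The Beta variance is μ(1−μ)/(s+1).
So s+1 = μ(1−μ)/σ² = (0.478×0.522)/0.01659 = 0.249516/0.01659 = 15.0401, giving s = 14.0401.
Then α = μs = 0.478×14.0401 = 6.71 and β = (1−μ)s = 0.522×14.0401 = 7.33.

α = 6.71, β = 7.33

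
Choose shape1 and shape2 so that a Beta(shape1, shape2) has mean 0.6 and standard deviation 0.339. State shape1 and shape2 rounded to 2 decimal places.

shape1 = 0.65, shape2 = 0.44

Variance = 0.339² = 0.114921. The moment-matching identity shape1+shape2 = μ(1−μ)/Var − 1 gives
shape1+shape2 = 0.24/0.114921 − 1 = 1.0884, so shape1 = μ·1.0884 = 0.65 and shape2 = (1−μ)·1.0884 = 0.44.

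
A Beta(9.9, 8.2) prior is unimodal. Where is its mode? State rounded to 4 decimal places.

0.5528

The density x^(α−1)(1−x)^(β−1) is maximised at (α−1)/(α+β−2) = 8.9/16.1 = 0.5528.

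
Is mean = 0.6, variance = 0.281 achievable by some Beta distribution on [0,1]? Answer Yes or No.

A Beta with mean μ has variance μ(1−μ)/(α+β+1) < μ(1−μ).
Here μ(1−μ) = 0.6×0.4 = 0.24, and 0.281 ≥ 0.24.

No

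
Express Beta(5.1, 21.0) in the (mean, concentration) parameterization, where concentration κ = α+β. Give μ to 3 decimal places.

κ = α+β = 5.1+21.0 = 26.1; μ = α/κ = 5.1/26.1 = 0.195.

μ = 0.195, κ = 26.1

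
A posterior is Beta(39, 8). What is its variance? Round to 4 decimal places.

0.0029

Var = αβ/[(α+β)²(α+β+1)] = (39×8)/(47²×48) = 312/106032 = 0.0029.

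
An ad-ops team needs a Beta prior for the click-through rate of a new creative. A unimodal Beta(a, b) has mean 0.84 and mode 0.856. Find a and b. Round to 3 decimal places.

With s = a+b: μ = a/s and mode = (a−1)/(s−2). Eliminating a = μs,
μs − 1 = m(s−2) ⇒ s(μ−m) = 1−2m ⇒ s = -0.712/-0.016 = 44.5000.
So a = μs = 37.380, b = (1−μ)s = 7.120.

a = 37.380, b = 7.120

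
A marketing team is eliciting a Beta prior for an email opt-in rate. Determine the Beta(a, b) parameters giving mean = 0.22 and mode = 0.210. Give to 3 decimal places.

a = 12.760, b = 45.240

With s = a+b: μ = a/s and mode = (a−1)/(s−2). Eliminating a = μs,
μs − 1 = m(s−2) ⇒ s(μ−m) = 1−2m ⇒ s = 0.580/0.010 = 58.0000.
So a = μs = 12.760, b = (1−μ)s = 45.240.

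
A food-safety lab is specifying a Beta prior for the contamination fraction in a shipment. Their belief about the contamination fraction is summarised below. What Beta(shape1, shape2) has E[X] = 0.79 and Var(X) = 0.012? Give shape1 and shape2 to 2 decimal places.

By moment matching, shape1+shape2 = μ(1−μ)/σ² − 1 = (0.79·0.21)/0.012 − 1 = 13.8250 − 1 = 12.8250.
Since shape1/(shape1+shape2) = μ, shape1 = 0.79·12.8250 = 10.13 and shape2 = 0.21·12.8250 = 2.69.

shape1 = 10.13, shape2 = 2.69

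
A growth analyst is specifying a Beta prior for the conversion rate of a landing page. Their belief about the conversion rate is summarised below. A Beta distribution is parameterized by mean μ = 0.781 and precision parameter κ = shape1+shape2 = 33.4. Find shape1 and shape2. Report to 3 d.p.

shape1 = 26.085, shape2 = 7.315

Split κ in proportion μ : (1−μ): shape1 = 0.781·33.4 = 26.085, shape2 = 33.4 − 26.085 = 7.315.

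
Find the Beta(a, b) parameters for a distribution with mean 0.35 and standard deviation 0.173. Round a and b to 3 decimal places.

First σ² = 0.029929. Setting a = μn, b = (1−μ)n with n = a+b,
μ(1−μ)/(n+1) = 0.029929 ⇒ n+1 = 0.2275/0.029929 = 7.6013 ⇒ n = 6.6013.
Hence a = 0.35×6.6013 = 2.310, b = 0.65×6.6013 = 4.291.

a = 2.310, b = 4.291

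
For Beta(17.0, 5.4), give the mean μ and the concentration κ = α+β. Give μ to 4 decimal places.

μ = 0.7589, κ = 22.4

κ = α+β = 17.0+5.4 = 22.4; μ = α/κ = 17.0/22.4 = 0.7589.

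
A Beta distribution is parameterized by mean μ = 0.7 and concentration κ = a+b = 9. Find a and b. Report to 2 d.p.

a = 6.30, b = 2.70

Split κ in proportion μ : (1−μ): a = 0.7·9 = 6.30, b = 9 − 6.30 = 2.70.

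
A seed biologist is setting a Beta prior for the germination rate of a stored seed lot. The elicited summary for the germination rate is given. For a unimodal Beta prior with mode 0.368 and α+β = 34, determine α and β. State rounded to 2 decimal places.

α = 12.78, β = 21.22

Mode = (α−1)/(κ−2) with κ = α+β, so α−1 = 0.368·32 = 11.78.
α = 12.78; β = κ − α = 21.22.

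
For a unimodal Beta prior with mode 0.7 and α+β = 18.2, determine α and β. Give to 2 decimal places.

Mode = (α−1)/(κ−2) with κ = α+β, so α−1 = 0.7·16.2 = 11.34.
α = 12.34; β = κ − α = 5.86.

α = 12.34, β = 5.86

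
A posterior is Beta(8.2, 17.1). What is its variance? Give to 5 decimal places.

α+β = 25.3 and αβ = 140.22, so Var = αβ/[(α+β)²(α+β+1)] = 140.22/16834.367 = 0.00833.

0.00833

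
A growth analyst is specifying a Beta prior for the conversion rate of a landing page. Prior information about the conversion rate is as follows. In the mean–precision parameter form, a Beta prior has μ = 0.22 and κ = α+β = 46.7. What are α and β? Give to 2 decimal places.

α = μκ = 0.22×46.7 = 10.27 and β = (1−μ)κ = 0.78×46.7 = 36.43.

α = 10.27, β = 36.43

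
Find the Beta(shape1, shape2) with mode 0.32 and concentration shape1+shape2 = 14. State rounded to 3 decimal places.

Since the density peak of Beta(shape1,shape2) is at (shape1−1)/(shape1+shape2−2),
shape1 = 1 + 0.32(14−2) = 4.840 and shape2 = 14 − 4.840 = 9.160.

shape1 = 4.840, shape2 = 9.160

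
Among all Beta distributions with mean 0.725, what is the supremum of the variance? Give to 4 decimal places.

Var = μ(1−μ)/(α+β+1), which approaches μ(1−μ) as α+β → 0.
So the supremum is μ(1−μ) = 0.725×0.275 = 0.1994.

0.1994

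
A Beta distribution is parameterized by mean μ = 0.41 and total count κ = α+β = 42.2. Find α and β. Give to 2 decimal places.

α = μκ = 0.41×42.2 = 17.30 and β = (1−μ)κ = 0.59×42.2 = 24.90.

α = 17.30, β = 24.90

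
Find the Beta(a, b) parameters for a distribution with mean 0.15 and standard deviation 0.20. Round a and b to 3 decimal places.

a = 0.328, b = 1.859

First σ² = 0.0400. Setting a = μn, b = (1−μ)n with n = a+b,
μ(1−μ)/(n+1) = 0.0400 ⇒ n+1 = 0.1275/0.0400 = 3.1875 ⇒ n = 2.1875.
Hence a = 0.15×2.1875 = 0.328, b = 0.85×2.1875 = 1.859.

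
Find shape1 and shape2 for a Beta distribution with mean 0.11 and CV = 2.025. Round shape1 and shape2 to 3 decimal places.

Var = (CV·μ)² = (2.025×0.11)² = 0.049618.
shape1+shape2 = μ(1−μ)/Var − 1 = 0.0979/0.049618 − 1 = 0.9731.
Thus shape1 = 0.11·0.9731 = 0.107 and shape2 = 0.89·0.9731 = 0.866.

shape1 = 0.107, shape2 = 0.866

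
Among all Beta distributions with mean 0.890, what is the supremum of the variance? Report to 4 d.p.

0.0979

Var = μ(1−μ)/(α+β+1), which approaches μ(1−μ) as α+β → 0.
So the supremum is μ(1−μ) = 0.890×0.110 = 0.0979.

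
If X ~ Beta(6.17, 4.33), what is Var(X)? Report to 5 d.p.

Var = αβ/[(α+β)²(α+β+1)] = (6.17×4.33)/(10.50²×11.50) = 26.7161/1267.875000 = 0.02107.

0.02107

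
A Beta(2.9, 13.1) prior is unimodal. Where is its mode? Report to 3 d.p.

0.136

The density x^(α−1)(1−x)^(β−1) is maximised at (α−1)/(α+β−2) = 1.9/14.0 = 0.136.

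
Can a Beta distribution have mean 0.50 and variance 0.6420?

No

The Beta variance bound is σ² < μ(1−μ).
Here μ(1−μ) = 0.50×0.50 = 0.2500, and 0.6420 ≥ 0.2500.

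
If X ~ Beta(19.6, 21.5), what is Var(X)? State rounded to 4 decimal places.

μ = 19.6/41.1 = 0.476886; Var = μ(1−μ)/(α+β+1) = 0.2494657/42.1 = 0.0059.

0.0059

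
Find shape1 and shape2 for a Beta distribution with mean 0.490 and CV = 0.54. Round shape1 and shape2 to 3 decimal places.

shape1 = 1.259, shape2 = 1.310

Var = (CV·μ)² = (0.54×0.490)² = 0.070013.
shape1+shape2 = μ(1−μ)/Var − 1 = 0.249900/0.070013 − 1 = 2.5693.
Thus shape1 = 0.490·2.5693 = 1.259 and shape2 = 0.510·2.5693 = 1.310.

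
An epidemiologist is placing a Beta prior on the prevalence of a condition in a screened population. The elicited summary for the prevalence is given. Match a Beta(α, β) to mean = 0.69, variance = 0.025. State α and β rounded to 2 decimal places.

α = 5.21, β = 2.34

By moment matching, α+β = μ(1−μ)/σ² − 1 = (0.69·0.31)/0.025 − 1 = 8.5560 − 1 = 7.5560.
Since α/(α+β) = μ, α = 0.69·7.5560 = 5.21 and β = 0.31·7.5560 = 2.34.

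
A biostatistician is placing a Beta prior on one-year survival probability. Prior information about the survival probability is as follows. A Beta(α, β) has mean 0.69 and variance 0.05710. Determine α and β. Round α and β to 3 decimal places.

α = 1.895, β = 0.851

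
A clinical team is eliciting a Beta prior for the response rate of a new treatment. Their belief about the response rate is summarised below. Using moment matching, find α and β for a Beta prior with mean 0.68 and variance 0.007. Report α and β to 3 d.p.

By moment matching, α+β = μ(1−μ)/σ² − 1 = (0.68·0.32)/0.007 − 1 = 31.0857 − 1 = 30.0857.
Since α/(α+β) = μ, α = 0.68·30.0857 = 20.458 and β = 0.32·30.0857 = 9.627.

α = 20.458, β = 9.627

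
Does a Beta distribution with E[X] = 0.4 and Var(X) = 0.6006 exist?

The Beta variance bound is σ² < μ(1−μ).
Here μ(1−μ) = 0.4×0.6 = 0.24, and 0.6006 ≥ 0.24.

No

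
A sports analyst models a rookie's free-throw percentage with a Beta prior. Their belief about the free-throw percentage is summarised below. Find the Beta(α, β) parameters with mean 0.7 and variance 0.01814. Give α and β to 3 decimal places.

α = 7.404, β = 3.173

By moment matching, α+β = μ(1−μ)/σ² − 1 = (0.7·0.3)/0.01814 − 1 = 11.5766 − 1 = 10.5766.
Since α/(α+β) = μ, α = 0.7·10.5766 = 7.404 and β = 0.3·10.5766 = 3.173.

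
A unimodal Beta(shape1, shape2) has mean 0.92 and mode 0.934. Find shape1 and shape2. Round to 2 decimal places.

With s = shape1+shape2: μ = shape1/s and mode = (shape1−1)/(s−2). Eliminating shape1 = μs,
μs − 1 = m(s−2) ⇒ s(μ−m) = 1−2m ⇒ s = -0.868/-0.014 = 62.0000.
So shape1 = μs = 57.04, shape2 = (1−μ)s = 4.96.

shape1 = 57.04, shape2 = 4.96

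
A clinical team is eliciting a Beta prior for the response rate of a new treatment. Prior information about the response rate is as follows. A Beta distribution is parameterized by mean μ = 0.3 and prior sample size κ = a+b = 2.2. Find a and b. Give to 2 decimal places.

a = 0.66, b = 1.54

Split κ in proportion μ : (1−μ): a = 0.3·2.2 = 0.66, b = 2.2 − 0.66 = 1.54.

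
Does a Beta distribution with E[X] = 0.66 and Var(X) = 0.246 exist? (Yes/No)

The Beta variance bound is σ² < μ(1−μ).
Here μ(1−μ) = 0.66×0.34 = 0.2244, and 0.246 ≥ 0.2244.

No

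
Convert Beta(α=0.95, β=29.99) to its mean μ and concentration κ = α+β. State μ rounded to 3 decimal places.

κ = α+β = 0.95+29.99 = 30.94; μ = α/κ = 0.95/30.94 = 0.031.

μ = 0.031, κ = 30.94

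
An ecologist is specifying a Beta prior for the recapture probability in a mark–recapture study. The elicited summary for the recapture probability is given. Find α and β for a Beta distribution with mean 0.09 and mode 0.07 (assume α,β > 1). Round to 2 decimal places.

With s = α+β: μ = α/s and mode = (α−1)/(s−2). Eliminating α = μs,
μs − 1 = m(s−2) ⇒ s(μ−m) = 1−2m ⇒ s = 0.86/0.02 = 43.0000.
So α = μs = 3.87, β = (1−μ)s = 39.13.

α = 3.87, β = 39.13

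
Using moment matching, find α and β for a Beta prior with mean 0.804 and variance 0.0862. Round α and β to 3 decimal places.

Write ν = α+β; then α = μν and Var = μ(1−μ)/(ν+1).
ν = μ(1−μ)/Var − 1 = 0.157584/0.0862 − 1 = 0.8281.
α = 0.804·0.8281 = 0.666, β = 0.196·0.8281 = 0.162.

α = 0.666, β = 0.162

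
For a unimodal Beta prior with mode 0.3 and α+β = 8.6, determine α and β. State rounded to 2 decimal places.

Mode = (α−1)/(κ−2) with κ = α+β, so α−1 = 0.3·6.6 = 1.98.
α = 2.98; β = κ − α = 5.62.

α = 2.98, β = 5.62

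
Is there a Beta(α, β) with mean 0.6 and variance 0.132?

Yes

The Beta variance bound is σ² < μ(1−μ).
Here μ(1−μ) = 0.6×0.4 = 0.24, and 0.132 < 0.24.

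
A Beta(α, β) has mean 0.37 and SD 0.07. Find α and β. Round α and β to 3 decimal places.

σ² = 0.07² = 0.0049.
With s = α+β, Var = μ(1−μ)/(s+1), so s+1 = (0.37×0.63)/0.0049 = 47.5714 and s = 46.5714.
α = μs = 17.231, β = (1−μ)s = 29.340.

α = 17.231, β = 29.340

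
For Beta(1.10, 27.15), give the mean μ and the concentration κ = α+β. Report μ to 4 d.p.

μ = 0.0389, κ = 28.25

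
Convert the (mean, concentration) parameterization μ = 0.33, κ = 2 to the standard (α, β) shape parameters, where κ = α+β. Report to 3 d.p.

Split κ in proportion μ : (1−μ): α = 0.33·2 = 0.660, β = 2 − 0.660 = 1.340.

α = 0.660, β = 1.340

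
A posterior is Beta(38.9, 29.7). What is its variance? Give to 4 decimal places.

0.0035

Var = αβ/[(α+β)²(α+β+1)] = (38.9×29.7)/(68.6²×69.6) = 1155.33/327534.816 = 0.0035.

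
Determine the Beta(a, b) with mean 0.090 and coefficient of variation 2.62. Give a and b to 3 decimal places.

Var = (CV·μ)² = (2.62×0.090)² = 0.055602.
a+b = μ(1−μ)/Var − 1 = 0.081900/0.055602 − 1 = 0.4730.
Thus a = 0.090·0.4730 = 0.043 and b = 0.910·0.4730 = 0.430.

a = 0.043, b = 0.430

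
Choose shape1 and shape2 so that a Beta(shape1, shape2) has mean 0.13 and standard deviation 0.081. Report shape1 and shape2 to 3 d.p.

shape1 = 2.111, shape2 = 14.127

σ² = 0.081² = 0.006561.
With s = shape1+shape2, Var = μ(1−μ)/(s+1), so s+1 = (0.13×0.87)/0.006561 = 17.2382 and s = 16.2382.
shape1 = μs = 2.111, shape2 = (1−μ)s = 14.127.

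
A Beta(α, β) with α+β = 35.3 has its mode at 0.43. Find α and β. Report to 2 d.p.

Mode = (α−1)/(κ−2) with κ = α+β, so α−1 = 0.43·33.3 = 14.32.
α = 15.32; β = κ − α = 19.98.

α = 15.32, β = 19.98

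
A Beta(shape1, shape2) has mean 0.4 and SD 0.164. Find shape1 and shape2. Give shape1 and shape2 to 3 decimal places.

shape1 = 3.169, shape2 = 4.754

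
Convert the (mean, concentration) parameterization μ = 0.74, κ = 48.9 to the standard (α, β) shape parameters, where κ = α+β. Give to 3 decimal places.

α = μκ = 0.74×48.9 = 36.186 and β = (1−μ)κ = 0.26×48.9 = 12.714.

α = 36.186, β = 12.714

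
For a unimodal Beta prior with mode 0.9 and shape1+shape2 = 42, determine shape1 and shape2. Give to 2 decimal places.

shape1 = 37.00, shape2 = 5.00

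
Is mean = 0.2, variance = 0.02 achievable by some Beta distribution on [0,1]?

For any Beta, Var(X) < E[X]·(1−E[X]).
Here μ(1−μ) = 0.2×0.8 = 0.16, and 0.02 < 0.16.

Yes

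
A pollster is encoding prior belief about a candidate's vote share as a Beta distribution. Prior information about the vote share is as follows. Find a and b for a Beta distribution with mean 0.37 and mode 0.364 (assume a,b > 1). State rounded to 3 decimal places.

a = 16.773, b = 28.560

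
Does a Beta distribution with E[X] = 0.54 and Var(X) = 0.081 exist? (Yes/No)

For any Beta, Var(X) < E[X]·(1−E[X]).
Here μ(1−μ) = 0.54×0.46 = 0.2484, and 0.081 < 0.2484.

Yes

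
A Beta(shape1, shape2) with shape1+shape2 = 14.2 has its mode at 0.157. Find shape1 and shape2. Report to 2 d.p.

shape1 = 2.92, shape2 = 11.28

Mode = (shape1−1)/(κ−2) with κ = shape1+shape2, so shape1−1 = 0.157·12.2 = 1.92.
shape1 = 2.92; shape2 = κ − shape1 = 11.28.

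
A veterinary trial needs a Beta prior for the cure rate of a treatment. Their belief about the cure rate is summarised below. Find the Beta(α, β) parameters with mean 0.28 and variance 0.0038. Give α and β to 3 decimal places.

α = 14.575, β = 37.478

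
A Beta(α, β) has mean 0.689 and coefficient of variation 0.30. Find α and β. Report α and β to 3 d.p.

Var = (CV·μ)² = (0.30×0.689)² = 0.042725.
α+β = μ(1−μ)/Var − 1 = 0.214279/0.042725 − 1 = 4.0153.
Thus α = 0.689·4.0153 = 2.767 and β = 0.311·4.0153 = 1.249.

α = 2.767, β = 1.249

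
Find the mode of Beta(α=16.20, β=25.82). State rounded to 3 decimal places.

0.380

The density x^(α−1)(1−x)^(β−1) is maximised at (α−1)/(α+β−2) = 15.20/40.02 = 0.380.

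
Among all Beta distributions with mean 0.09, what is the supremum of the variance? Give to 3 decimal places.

Var = μ(1−μ)/(α+β+1), which approaches μ(1−μ) as α+β → 0.
So the supremum is μ(1−μ) = 0.09×0.91 = 0.082.

0.082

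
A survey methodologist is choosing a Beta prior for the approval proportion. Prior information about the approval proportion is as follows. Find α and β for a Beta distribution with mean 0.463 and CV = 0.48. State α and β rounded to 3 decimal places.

α = 1.868, β = 2.166

σ = CV·μ = 0.48×0.463 = 0.22224, so σ² = 0.049391.
s+1 = μ(1−μ)/σ² = 0.248631/0.049391 = 5.0340, so s = α+β = 4.0340.
α = μs = 1.868, β = (1−μ)s = 2.166.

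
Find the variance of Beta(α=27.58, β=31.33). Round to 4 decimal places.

0.0042

Var = αβ/[(α+β)²(α+β+1)] = (27.58×31.33)/(58.91²×59.91) = 864.0814/207910.951071 = 0.0042.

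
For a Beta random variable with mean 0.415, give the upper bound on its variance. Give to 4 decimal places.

For fixed mean μ the Beta variance is μ(1−μ)/(α+β+1), increasing as α+β decreases.
Its least upper bound (not attained) is μ(1−μ) = 0.415·0.585 = 0.2428.

0.2428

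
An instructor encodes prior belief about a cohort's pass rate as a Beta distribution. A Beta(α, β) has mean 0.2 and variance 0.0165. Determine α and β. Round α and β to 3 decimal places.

Let s = α+β. The Beta variance is μ(1−μ)/(s+1).
So s+1 = μ(1−μ)/σ² = (0.2×0.8)/0.0165 = 0.16/0.0165 = 9.6970, giving s = 8.6970.
Then α = μs = 0.2×8.6970 = 1.739 and β = (1−μ)s = 0.8×8.6970 = 6.958.

α = 1.739, β = 6.958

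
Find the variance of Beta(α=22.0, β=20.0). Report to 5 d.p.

0.00580

Var = αβ/[(α+β)²(α+β+1)] = (22.0×20.0)/(42.0²×43.0) = 440.00/75852.000 = 0.00580.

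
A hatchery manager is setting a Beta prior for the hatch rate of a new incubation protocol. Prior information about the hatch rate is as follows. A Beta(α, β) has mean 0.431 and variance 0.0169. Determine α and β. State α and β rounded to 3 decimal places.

α = 5.823, β = 7.688

Write ν = α+β; then α = μν and Var = μ(1−μ)/(ν+1).
ν = μ(1−μ)/Var − 1 = 0.245239/0.0169 − 1 = 13.5112.
α = 0.431·13.5112 = 5.823, β = 0.569·13.5112 = 7.688.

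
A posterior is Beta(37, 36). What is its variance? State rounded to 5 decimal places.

0.00338

Var = αβ/[(α+β)²(α+β+1)] = (37×36)/(73²×74) = 1332/394346 = 0.00338.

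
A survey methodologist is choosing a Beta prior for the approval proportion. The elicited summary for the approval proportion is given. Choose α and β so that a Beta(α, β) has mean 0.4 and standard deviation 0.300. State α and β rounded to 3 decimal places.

First σ² = 0.090000. Setting α = μn, β = (1−μ)n with n = α+β,
μ(1−μ)/(n+1) = 0.090000 ⇒ n+1 = 0.24/0.090000 = 2.6667 ⇒ n = 1.6667.
Hence α = 0.4×1.6667 = 0.667, β = 0.6×1.6667 = 1.000.

α = 0.667, β = 1.000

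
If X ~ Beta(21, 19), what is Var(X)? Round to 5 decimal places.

0.00608

α+β = 40 and αβ = 399, so Var = αβ/[(α+β)²(α+β+1)] = 399/65600 = 0.00608.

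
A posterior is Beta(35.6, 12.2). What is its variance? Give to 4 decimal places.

α+β = 47.8 and αβ = 434.32, so Var = αβ/[(α+β)²(α+β+1)] = 434.32/111500.192 = 0.0039.

0.0039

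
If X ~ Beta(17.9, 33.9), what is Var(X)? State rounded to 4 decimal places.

0.0043

μ = 17.9/51.8 = 0.345560; Var = μ(1−μ)/(α+β+1) = 0.2261482/52.8 = 0.0043.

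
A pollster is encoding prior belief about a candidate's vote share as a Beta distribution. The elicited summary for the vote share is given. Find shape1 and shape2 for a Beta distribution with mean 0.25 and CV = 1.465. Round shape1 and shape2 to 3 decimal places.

Var = (CV·μ)² = (1.465×0.25)² = 0.134139.
shape1+shape2 = μ(1−μ)/Var − 1 = 0.1875/0.134139 − 1 = 0.3978.
Thus shape1 = 0.25·0.3978 = 0.099 and shape2 = 0.75·0.3978 = 0.298.

shape1 = 0.099, shape2 = 0.298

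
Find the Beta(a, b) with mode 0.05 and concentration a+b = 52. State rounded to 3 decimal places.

For a,b>1 the mode is (a−1)/(a+b−2), so a = mode·(κ−2)+1 = 0.05×50+1 = 3.500.
And b = (1−mode)·(κ−2)+1 = 0.95×50+1 = 48.500.

a = 3.500, b = 48.500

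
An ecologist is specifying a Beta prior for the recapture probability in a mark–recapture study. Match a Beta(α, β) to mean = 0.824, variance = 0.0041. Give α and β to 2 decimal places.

α = 28.32, β = 6.05

Let s = α+β. The Beta variance is μ(1−μ)/(s+1).
So s+1 = μ(1−μ)/σ² = (0.824×0.176)/0.0041 = 0.145024/0.0041 = 35.3717, giving s = 34.3717.
Then α = μs = 0.824×34.3717 = 28.32 and β = (1−μ)s = 0.176×34.3717 = 6.05.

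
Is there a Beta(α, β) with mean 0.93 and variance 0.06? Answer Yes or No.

Yes

A Beta with mean μ has variance μ(1−μ)/(α+β+1) < μ(1−μ).
Here μ(1−μ) = 0.93×0.07 = 0.0651, and 0.06 < 0.0651.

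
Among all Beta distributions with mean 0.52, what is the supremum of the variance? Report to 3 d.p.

0.250

Var = μ(1−μ)/(α+β+1), which approaches μ(1−μ) as α+β → 0.
So the supremum is μ(1−μ) = 0.52×0.48 = 0.250.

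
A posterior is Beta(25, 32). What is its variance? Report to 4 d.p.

0.0042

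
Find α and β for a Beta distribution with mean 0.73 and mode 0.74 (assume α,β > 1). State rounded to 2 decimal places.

α = 35.04, β = 12.96

With s = α+β: μ = α/s and mode = (α−1)/(s−2). Eliminating α = μs,
μs − 1 = m(s−2) ⇒ s(μ−m) = 1−2m ⇒ s = -0.48/-0.01 = 48.0000.
So α = μs = 35.04, β = (1−μ)s = 12.96.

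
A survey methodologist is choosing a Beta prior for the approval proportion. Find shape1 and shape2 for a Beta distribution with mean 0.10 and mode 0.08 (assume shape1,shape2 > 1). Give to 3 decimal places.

shape1 = 4.200, shape2 = 37.800

With s = shape1+shape2: μ = shape1/s and mode = (shape1−1)/(s−2). Eliminating shape1 = μs,
μs − 1 = m(s−2) ⇒ s(μ−m) = 1−2m ⇒ s = 0.84/0.02 = 42.0000.
So shape1 = μs = 4.200, shape2 = (1−μ)s = 37.800.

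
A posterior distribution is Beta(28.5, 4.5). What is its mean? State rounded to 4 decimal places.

The Beta mean is α/(α+β) = 28.5/(28.5+4.5) = 0.8636.

0.8636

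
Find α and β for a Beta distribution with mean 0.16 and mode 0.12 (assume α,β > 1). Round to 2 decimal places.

Let s = α+β. Mean gives α = μs = 0.16s; mode gives (α−1)/(s−2) = 0.12.
Substituting: 0.16s − 1 = 0.12(s−2) = 0.12s − 0.24, so 0.04s = 0.76 and s = 19.0000.
Then α = 0.16×19.0000 = 3.04 and β = s−α = 15.96.

α = 3.04, β = 15.96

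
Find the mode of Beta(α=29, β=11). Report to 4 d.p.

0.7368

The density x^(α−1)(1−x)^(β−1) is maximised at (α−1)/(α+β−2) = 28/38 = 0.7368.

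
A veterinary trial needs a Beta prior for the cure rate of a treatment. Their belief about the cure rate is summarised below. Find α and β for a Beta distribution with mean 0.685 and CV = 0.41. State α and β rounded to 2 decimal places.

Var = (CV·μ)² = (0.41×0.685)² = 0.078877.
α+β = μ(1−μ)/Var − 1 = 0.215775/0.078877 − 1 = 1.7356.
Thus α = 0.685·1.7356 = 1.19 and β = 0.315·1.7356 = 0.55.

α = 1.19, β = 0.55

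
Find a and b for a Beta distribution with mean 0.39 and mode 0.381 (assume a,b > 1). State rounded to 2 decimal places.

a = 10.31, b = 16.13

Let s = a+b. Mean gives a = μs = 0.39s; mode gives (a−1)/(s−2) = 0.381.
Substituting: 0.39s − 1 = 0.381(s−2) = 0.381s − 0.762, so 0.009s = 0.238 and s = 26.4444.
Then a = 0.39×26.4444 = 10.31 and b = s−a = 16.13.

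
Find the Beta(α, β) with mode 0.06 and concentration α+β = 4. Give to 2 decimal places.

For α,β>1 the mode is (α−1)/(α+β−2), so α = mode·(κ−2)+1 = 0.06×2+1 = 1.12.
And β = (1−mode)·(κ−2)+1 = 0.94×2+1 = 2.88.

α = 1.12, β = 2.88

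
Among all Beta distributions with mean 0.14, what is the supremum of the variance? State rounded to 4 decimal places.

0.1204

Var = μ(1−μ)/(α+β+1), which approaches μ(1−μ) as α+β → 0.
So the supremum is μ(1−μ) = 0.14×0.86 = 0.1204.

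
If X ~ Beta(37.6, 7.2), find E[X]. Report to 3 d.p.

0.839

The Beta mean is α/(α+β) = 37.6/(37.6+7.2) = 0.839.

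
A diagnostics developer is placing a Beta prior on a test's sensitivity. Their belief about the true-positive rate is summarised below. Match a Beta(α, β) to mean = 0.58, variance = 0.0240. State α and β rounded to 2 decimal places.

α = 5.31, β = 3.84

Let s = α+β. The Beta variance is μ(1−μ)/(s+1).
So s+1 = μ(1−μ)/σ² = (0.58×0.42)/0.0240 = 0.2436/0.0240 = 10.1500, giving s = 9.1500.
Then α = μs = 0.58×9.1500 = 5.31 and β = (1−μ)s = 0.42×9.1500 = 3.84.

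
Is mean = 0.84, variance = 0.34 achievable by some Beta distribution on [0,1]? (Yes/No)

A Beta with mean μ has variance μ(1−μ)/(α+β+1) < μ(1−μ).
Here μ(1−μ) = 0.84×0.16 = 0.1344, and 0.34 ≥ 0.1344.

No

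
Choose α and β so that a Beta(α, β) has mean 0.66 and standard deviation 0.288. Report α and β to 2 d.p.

α = 1.13, β = 0.58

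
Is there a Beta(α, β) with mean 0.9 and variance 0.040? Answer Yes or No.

For any Beta, Var(X) < E[X]·(1−E[X]).
Here μ(1−μ) = 0.9×0.1 = 0.09, and 0.040 < 0.09.

Yes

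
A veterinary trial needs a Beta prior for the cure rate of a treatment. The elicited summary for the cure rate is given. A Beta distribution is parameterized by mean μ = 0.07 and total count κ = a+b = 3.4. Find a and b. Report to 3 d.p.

Split κ in proportion μ : (1−μ): a = 0.07·3.4 = 0.238, b = 3.4 − 0.238 = 3.162.

a = 0.238, b = 3.162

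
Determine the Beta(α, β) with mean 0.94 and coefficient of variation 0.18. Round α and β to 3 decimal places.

Var = (CV·μ)² = (0.18×0.94)² = 0.028629.
α+β = μ(1−μ)/Var − 1 = 0.0564/0.028629 − 1 = 0.9701.
Thus α = 0.94·0.9701 = 0.912 and β = 0.06·0.9701 = 0.058.

α = 0.912, β = 0.058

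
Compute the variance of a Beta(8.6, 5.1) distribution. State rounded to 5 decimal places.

0.01590

μ = 8.6/13.7 = 0.627737; Var = μ(1−μ)/(α+β+1) = 0.2336832/14.7 = 0.01590.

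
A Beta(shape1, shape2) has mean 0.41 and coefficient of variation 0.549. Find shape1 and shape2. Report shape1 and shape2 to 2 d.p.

shape1 = 1.55, shape2 = 2.23

σ = CV·μ = 0.549×0.41 = 0.22509, so σ² = 0.050666.
s+1 = μ(1−μ)/σ² = 0.2419/0.050666 = 4.7745, so s = shape1+shape2 = 3.7745.
shape1 = μs = 1.55, shape2 = (1−μ)s = 2.23.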